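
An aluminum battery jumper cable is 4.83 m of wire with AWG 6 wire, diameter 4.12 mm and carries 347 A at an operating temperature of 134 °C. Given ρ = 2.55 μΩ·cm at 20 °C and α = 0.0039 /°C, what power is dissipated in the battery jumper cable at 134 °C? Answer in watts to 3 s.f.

1610 W

ρ = 2.55 μΩ·cm = 2.55×10^-8 Ω·m
A = π(4.12/2 mm)² = π(2.0600e-03 m)² = 1.333e-05 m²
R₍20₎ = ρL/A = (2.55×10^-8)(4.83)/(1.333e-05) = 0.009239 Ω
R₍134₎ = R₍20₎(1 + αΔT) = 0.009239 × (1 + 0.0039×114) = 0.01335 Ω
P = I²R = (347)² × 0.01335 = 1610 W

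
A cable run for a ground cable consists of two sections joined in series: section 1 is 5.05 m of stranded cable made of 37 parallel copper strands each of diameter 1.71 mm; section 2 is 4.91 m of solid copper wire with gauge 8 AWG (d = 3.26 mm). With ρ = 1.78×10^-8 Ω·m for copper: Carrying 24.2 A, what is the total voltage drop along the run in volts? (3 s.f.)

0.279 V

Section 1: A_strand = π(8.5500e-04)² = 2.297e-06 m²; R₁ = ρL/(N·A_s) = (1.78×10^-8)(5.05)/(37×2.297e-06) = 0.001058 Ω
Section 2: A = π(3.26/2 mm)² = π(1.6300e-03 m)² = 8.347e-06 m²
R₂ = (1.78×10^-8)(4.91)/(8.347e-06) = 0.01047 Ω
R = R₁ + R₂ = 0.01153 Ω
V = IR = 24.2 × 0.01153 = 0.279 V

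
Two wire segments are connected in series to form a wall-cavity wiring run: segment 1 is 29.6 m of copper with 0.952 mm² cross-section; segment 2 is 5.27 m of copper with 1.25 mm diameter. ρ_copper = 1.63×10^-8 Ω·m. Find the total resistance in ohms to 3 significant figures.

0.577 Ω

Segment 1: A = 0.952 mm² = 9.520e-07 m²
R₁ = ρL/A = (1.63×10^-8)(29.6)/(9.520e-07) = 0.5068 Ω
Segment 2: A = π(d/2)² = π(6.2500e-04 m)² = 1.227e-06 m²
R₂ = (1.63×10^-8)(5.27)/(1.227e-06) = 0.07 Ω
R = R₁ + R₂ = 0.577 Ω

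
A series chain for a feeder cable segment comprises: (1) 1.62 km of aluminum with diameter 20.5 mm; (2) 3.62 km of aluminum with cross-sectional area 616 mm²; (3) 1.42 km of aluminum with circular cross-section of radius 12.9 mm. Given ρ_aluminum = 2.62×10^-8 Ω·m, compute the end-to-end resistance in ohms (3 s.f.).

0.354 Ω

Seg 1: A = π(d/2)² = π(1.0250e-02 m)² = 3.301e-04 m²
R_1 = (2.62×10^-8)(1620)/(3.301e-04) = 0.1286 Ω
Seg 2: A = 616 mm² = 6.160e-04 m²
R_2 = (2.62×10^-8)(3620)/(6.160e-04) = 0.154 Ω
Seg 3: A = πr² = π(1.2900e-02 m)² = 5.228e-04 m²
R_3 = (2.62×10^-8)(1420)/(5.228e-04) = 0.07116 Ω
R_total = R_1 + R_2 + R_3 = 0.354 Ω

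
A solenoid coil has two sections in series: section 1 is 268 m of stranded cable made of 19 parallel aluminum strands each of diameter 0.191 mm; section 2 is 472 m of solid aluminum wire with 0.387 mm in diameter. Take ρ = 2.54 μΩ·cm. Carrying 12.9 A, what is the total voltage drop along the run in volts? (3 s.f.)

ρ = 2.54 μΩ·cm = 2.54×10^-8 Ω·m
Section 1: A_strand = π(9.5500e-05)² = 2.865e-08 m²; R₁ = ρL/(N·A_s) = (2.54×10^-8)(268)/(19×2.865e-08) = 12.5 Ω
Section 2: A = π(d/2)² = π(1.9350e-04 m)² = 1.176e-07 m²
R₂ = (2.54×10^-8)(472)/(1.176e-07) = 101.9 Ω
R = R₁ + R₂ = 114.4 Ω
V = IR = 12.9 × 114.4 = 1480 V

1480 V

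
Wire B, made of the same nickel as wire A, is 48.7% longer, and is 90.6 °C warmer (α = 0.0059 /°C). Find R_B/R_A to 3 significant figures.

R ∝ ρL/d² with ρ ∝ (1+αΔT), so R_B/R_A = (1 + 48.7/100) × (1 + 0.0059×90.6)
= 1.487 × 1.534 = 2.28

2.28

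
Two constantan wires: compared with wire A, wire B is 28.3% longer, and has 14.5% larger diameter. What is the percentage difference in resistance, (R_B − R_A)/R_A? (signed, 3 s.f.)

-2.14%

R ∝ L/d², so R_B/R_A = (1 + 28.3/100) × (1 + 14.5/100)⁻²
= 1.283 × 0.7628 = 0.9786
(R_B − R_A)/R_A = 0.9786 − 1 = -2.14%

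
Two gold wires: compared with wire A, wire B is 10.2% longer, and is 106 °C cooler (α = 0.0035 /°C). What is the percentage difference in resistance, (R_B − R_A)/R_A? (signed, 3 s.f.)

-30.7%

R ∝ ρL/d² with ρ ∝ (1+αΔT), so R_B/R_A = (1 + 10.2/100) × (1 − 0.0035×106)
= 1.102 × 0.629 = 0.6932
(R_B − R_A)/R_A = 0.6932 − 1 = -30.7%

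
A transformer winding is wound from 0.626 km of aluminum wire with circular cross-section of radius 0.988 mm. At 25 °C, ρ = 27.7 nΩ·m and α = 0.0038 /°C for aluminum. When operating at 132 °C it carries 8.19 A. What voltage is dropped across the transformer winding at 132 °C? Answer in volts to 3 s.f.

65.1 V

ρ = 27.7 nΩ·m = 2.77×10^-8 Ω·m
A = πr² = π(9.8800e-04 m)² = 3.067e-06 m²
R₍25₎ = ρL/A = (2.77×10^-8)(626)/(3.067e-06) = 5.654 Ω
R₍132₎ = R₍25₎(1 + αΔT) = 5.654 × (1 + 0.0038×107) = 7.954 Ω
V = IR = 8.19 × 7.954 = 65.1 V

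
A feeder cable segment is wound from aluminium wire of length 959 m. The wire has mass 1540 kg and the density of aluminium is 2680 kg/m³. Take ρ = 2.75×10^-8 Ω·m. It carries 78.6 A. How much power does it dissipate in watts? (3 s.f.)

272 W

A = m/(density·L) = 1540/(2680×959) = 5.9919e-04 m²
R = ρL/A = (2.75×10^-8)(959)/(5.9919e-04) = 0.04401 Ω
P = I²R = (78.6)² × 0.04401 = 272 W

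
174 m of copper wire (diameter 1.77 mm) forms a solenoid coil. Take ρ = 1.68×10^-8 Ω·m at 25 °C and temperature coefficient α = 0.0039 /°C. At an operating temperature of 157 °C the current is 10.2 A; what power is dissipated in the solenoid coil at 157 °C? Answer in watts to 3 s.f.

187 W

A = π(d/2)² = π(8.8500e-04 m)² = 2.461e-06 m²
R₍25₎ = ρL/A = (1.68×10^-8)(174)/(2.461e-06) = 1.188 Ω
R₍157₎ = R₍25₎(1 + αΔT) = 1.188 × (1 + 0.0039×132) = 1.8 Ω
P = I²R = (10.2)² × 1.8 = 187 W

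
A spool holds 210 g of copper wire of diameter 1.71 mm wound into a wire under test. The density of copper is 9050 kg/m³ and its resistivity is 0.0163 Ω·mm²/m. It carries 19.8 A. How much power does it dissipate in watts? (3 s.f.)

28.1 W

ρ = 0.0163 Ω·mm²/m = 1.63×10^-8 Ω·m
A = π(d/2)² = π(8.5500e-04 m)² = 2.2966e-06 m²
L = m/(density·A) = 0.21/(9050×2.2966e-06) = 10.1 m
R = ρL/A = (1.63×10^-8)(10.1)/(2.2966e-06) = 0.07171 Ω
P = I²R = (19.8)² × 0.07171 = 28.1 W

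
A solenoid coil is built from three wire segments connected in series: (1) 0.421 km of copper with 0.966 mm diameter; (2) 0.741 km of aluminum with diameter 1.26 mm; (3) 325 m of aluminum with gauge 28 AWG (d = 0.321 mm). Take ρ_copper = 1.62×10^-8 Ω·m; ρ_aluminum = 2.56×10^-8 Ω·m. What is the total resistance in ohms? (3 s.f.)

127 Ω

Seg 1: A = π(d/2)² = π(4.8300e-04 m)² = 7.329e-07 m²
R_1 = (1.62×10^-8)(421)/(7.329e-07) = 9.306 Ω
Seg 2: A = π(d/2)² = π(6.3000e-04 m)² = 1.247e-06 m²
R_2 = (2.56×10^-8)(741)/(1.247e-06) = 15.21 Ω
Seg 3: A = π(0.321/2 mm)² = π(1.6050e-04 m)² = 8.093e-08 m²
R_3 = (2.56×10^-8)(325)/(8.093e-08) = 102.8 Ω
R_total = R_1 + R_2 + R_3 = 127 Ω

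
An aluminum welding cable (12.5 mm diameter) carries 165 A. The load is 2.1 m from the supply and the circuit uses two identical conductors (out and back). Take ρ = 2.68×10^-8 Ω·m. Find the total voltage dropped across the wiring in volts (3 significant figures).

A = π(d/2)² = π(6.2500e-03 m)² = 1.227e-04 m²
Total conductor length (both ways) L = 2 × 2.1 = 4.2 m
R = ρL/A = (2.68×10^-8)(4.2)/(1.227e-04) = 9.172×10^-4 Ω
V = IR = 165 × 9.172×10^-4 = 0.151 V

0.151 V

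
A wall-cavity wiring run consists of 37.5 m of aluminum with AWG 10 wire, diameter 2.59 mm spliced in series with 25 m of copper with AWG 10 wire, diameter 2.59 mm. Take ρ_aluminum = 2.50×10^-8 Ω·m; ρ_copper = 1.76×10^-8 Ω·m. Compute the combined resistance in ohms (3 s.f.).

Segment 1: A = π(2.59/2 mm)² = π(1.2950e-03 m)² = 5.269e-06 m²
R₁ = ρL/A = (2.50×10^-8)(37.5)/(5.269e-06) = 0.1779 Ω
R₂ = (1.76×10^-8)(25)/(5.269e-06) = 0.08351 Ω
R = R₁ + R₂ = 0.261 Ω

0.261 Ω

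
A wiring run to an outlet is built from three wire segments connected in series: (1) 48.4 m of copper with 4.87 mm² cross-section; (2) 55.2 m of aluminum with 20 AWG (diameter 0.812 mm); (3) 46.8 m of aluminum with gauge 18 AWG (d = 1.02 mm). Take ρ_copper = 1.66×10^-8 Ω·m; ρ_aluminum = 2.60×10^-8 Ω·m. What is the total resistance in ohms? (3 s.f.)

Seg 1: A = 4.87 mm² = 4.870e-06 m²
R_1 = (1.66×10^-8)(48.4)/(4.870e-06) = 0.165 Ω
Seg 2: A = π(0.812/2 mm)² = π(4.0600e-04 m)² = 5.178e-07 m²
R_2 = (2.60×10^-8)(55.2)/(5.178e-07) = 2.771 Ω
Seg 3: A = π(1.02/2 mm)² = π(5.1000e-04 m)² = 8.171e-07 m²
R_3 = (2.60×10^-8)(46.8)/(8.171e-07) = 1.489 Ω
R_total = R_1 + R_2 + R_3 = 4.43 Ω

4.43 Ω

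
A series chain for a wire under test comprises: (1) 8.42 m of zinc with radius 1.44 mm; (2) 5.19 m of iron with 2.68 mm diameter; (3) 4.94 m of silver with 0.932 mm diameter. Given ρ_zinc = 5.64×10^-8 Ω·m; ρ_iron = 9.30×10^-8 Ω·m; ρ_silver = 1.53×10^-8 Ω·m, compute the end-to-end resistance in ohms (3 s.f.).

Seg 1: A = πr² = π(1.4400e-03 m)² = 6.514e-06 m²
R_1 = (5.64×10^-8)(8.42)/(6.514e-06) = 0.0729 Ω
Seg 2: A = π(d/2)² = π(1.3400e-03 m)² = 5.641e-06 m²
R_2 = (9.30×10^-8)(5.19)/(5.641e-06) = 0.08556 Ω
Seg 3: A = π(d/2)² = π(4.6600e-04 m)² = 6.822e-07 m²
R_3 = (1.53×10^-8)(4.94)/(6.822e-07) = 0.1108 Ω
R_total = R_1 + R_2 + R_3 = 0.269 Ω

0.269 Ω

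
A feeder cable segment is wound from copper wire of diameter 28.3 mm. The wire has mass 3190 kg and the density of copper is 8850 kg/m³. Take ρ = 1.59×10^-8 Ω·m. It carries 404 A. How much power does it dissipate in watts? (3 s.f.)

2360 W

A = π(d/2)² = π(1.4150e-02 m)² = 6.2902e-04 m²
L = m/(density·A) = 3190/(8850×6.2902e-04) = 573 m
R = ρL/A = (1.59×10^-8)(573)/(6.2902e-04) = 0.01449 Ω
P = I²R = (404)² × 0.01449 = 2360 W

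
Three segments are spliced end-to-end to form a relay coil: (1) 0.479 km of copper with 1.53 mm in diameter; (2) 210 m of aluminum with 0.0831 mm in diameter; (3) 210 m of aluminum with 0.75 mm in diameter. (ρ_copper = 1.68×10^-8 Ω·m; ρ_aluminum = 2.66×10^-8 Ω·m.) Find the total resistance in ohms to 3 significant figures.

1050 Ω

Seg 1: A = π(d/2)² = π(7.6500e-04 m)² = 1.839e-06 m²
R_1 = (1.68×10^-8)(479)/(1.839e-06) = 4.377 Ω
Seg 2: A = π(d/2)² = π(4.1550e-05 m)² = 5.424e-09 m²
R_2 = (2.66×10^-8)(210)/(5.424e-09) = 1030 Ω
Seg 3: A = π(d/2)² = π(3.7500e-04 m)² = 4.418e-07 m²
R_3 = (2.66×10^-8)(210)/(4.418e-07) = 12.64 Ω
R_total = R_1 + R_2 + R_3 = 1050 Ω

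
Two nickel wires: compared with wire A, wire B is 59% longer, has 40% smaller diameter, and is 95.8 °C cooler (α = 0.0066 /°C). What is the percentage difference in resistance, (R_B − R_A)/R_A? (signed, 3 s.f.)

62.4%

R ∝ ρL/d² with ρ ∝ (1+αΔT), so R_B/R_A = (1 + 59/100) × (1 − 40/100)⁻² × (1 − 0.0066×95.8)
= 1.59 × 2.778 × 0.3677 = 1.624
(R_B − R_A)/R_A = 1.624 − 1 = 62.4%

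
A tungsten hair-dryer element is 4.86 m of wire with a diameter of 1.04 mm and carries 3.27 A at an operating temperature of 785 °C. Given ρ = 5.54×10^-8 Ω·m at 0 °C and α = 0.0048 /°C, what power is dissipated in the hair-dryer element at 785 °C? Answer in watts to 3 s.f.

16.2 W

A = π(d/2)² = π(5.2000e-04 m)² = 8.495e-07 m²
R₍0₎ = ρL/A = (5.54×10^-8)(4.86)/(8.495e-07) = 0.3169 Ω
R₍785₎ = R₍0₎(1 + αΔT) = 0.3169 × (1 + 0.0048×785) = 1.511 Ω
P = I²R = (3.27)² × 1.511 = 16.2 W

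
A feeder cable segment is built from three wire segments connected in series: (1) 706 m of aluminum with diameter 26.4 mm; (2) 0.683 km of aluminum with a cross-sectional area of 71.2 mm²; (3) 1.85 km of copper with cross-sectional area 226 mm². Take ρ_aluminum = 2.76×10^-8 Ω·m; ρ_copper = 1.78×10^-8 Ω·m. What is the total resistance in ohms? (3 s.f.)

Seg 1: A = π(d/2)² = π(1.3200e-02 m)² = 5.474e-04 m²
R_1 = (2.76×10^-8)(706)/(5.474e-04) = 0.0356 Ω
Seg 2: A = 71.2 mm² = 7.120e-05 m²
R_2 = (2.76×10^-8)(683)/(7.120e-05) = 0.2648 Ω
Seg 3: A = 226 mm² = 2.260e-04 m²
R_3 = (1.78×10^-8)(1850)/(2.260e-04) = 0.1457 Ω
R_total = R_1 + R_2 + R_3 = 0.446 Ω

0.446 Ω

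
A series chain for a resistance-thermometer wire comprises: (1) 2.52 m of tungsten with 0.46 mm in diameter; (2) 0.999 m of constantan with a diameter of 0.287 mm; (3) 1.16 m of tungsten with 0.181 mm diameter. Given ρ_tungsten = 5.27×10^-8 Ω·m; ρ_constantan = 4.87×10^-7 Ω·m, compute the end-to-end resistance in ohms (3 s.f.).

Seg 1: A = π(d/2)² = π(2.3000e-04 m)² = 1.662e-07 m²
R_1 = (5.27×10^-8)(2.52)/(1.662e-07) = 0.7991 Ω
Seg 2: A = π(d/2)² = π(1.4350e-04 m)² = 6.469e-08 m²
R_2 = (4.87×10^-7)(0.999)/(6.469e-08) = 7.52 Ω
Seg 3: A = π(d/2)² = π(9.0500e-05 m)² = 2.573e-08 m²
R_3 = (5.27×10^-8)(1.16)/(2.573e-08) = 2.376 Ω
R_total = R_1 + R_2 + R_3 = 10.7 Ω

10.7 Ω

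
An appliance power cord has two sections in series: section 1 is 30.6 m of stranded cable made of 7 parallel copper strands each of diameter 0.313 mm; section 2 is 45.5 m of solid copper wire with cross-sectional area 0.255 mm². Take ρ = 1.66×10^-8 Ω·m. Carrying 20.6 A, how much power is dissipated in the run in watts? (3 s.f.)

1660 W

Section 1: A_strand = π(1.5650e-04)² = 7.694e-08 m²; R₁ = ρL/(N·A_s) = (1.66×10^-8)(30.6)/(7×7.694e-08) = 0.9431 Ω
Section 2: A = 0.255 mm² = 2.550e-07 m²
R₂ = (1.66×10^-8)(45.5)/(2.550e-07) = 2.962 Ω
R = R₁ + R₂ = 3.905 Ω
P = I²R = (20.6)² × 3.905 = 1660 W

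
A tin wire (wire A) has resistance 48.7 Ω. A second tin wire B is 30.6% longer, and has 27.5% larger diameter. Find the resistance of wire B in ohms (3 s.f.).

39.1 Ω

R ∝ L/d², so R_B/R_A = (1 + 30.6/100) × (1 + 27.5/100)⁻²
= 1.306 × 0.6151 = 0.8034
R_B = 0.8034 × 48.7 = 39.1 Ω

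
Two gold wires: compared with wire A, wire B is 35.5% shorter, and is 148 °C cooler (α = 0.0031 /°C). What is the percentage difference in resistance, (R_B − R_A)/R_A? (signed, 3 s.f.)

-65.1%

R ∝ ρL/d² with ρ ∝ (1+αΔT), so R_B/R_A = (1 − 35.5/100) × (1 − 0.0031×148)
= 0.645 × 0.5412 = 0.3491
(R_B − R_A)/R_A = 0.3491 − 1 = -65.1%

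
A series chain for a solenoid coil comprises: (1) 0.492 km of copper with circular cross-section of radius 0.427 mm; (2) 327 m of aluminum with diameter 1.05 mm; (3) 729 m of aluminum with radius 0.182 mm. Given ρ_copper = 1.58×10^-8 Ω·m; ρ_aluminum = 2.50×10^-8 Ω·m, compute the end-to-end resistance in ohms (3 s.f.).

198 Ω

Seg 1: A = πr² = π(4.2700e-04 m)² = 5.728e-07 m²
R_1 = (1.58×10^-8)(492)/(5.728e-07) = 13.57 Ω
Seg 2: A = π(d/2)² = π(5.2500e-04 m)² = 8.659e-07 m²
R_2 = (2.50×10^-8)(327)/(8.659e-07) = 9.441 Ω
Seg 3: A = πr² = π(1.8200e-04 m)² = 1.041e-07 m²
R_3 = (2.50×10^-8)(729)/(1.041e-07) = 175.1 Ω
R_total = R_1 + R_2 + R_3 = 198 Ω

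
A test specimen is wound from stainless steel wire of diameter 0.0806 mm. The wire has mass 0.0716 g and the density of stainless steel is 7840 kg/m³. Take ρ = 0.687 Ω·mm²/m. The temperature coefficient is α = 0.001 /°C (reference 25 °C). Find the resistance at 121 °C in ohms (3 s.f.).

264 Ω

ρ = 0.687 Ω·mm²/m = 6.87×10^-7 Ω·m
A = π(d/2)² = π(4.0300e-05 m)² = 5.1022e-09 m²
L = m/(density·A) = 7.160×10^-5/(7840×5.1022e-09) = 1.79 m
R = ρL/A = (6.87×10^-7)(1.79)/(5.1022e-09) = 241 Ω
R(121 °C) = 241 × (1 + 0.001×96) = 264 Ω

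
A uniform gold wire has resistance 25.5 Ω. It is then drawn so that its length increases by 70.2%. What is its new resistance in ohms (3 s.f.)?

73.9 Ω

k = 1 + 70.2/100 = 1.702; volume constant ⇒ A' = A/k, so R' = k²R.
R' = 2.897 × 25.5 = 73.9 Ω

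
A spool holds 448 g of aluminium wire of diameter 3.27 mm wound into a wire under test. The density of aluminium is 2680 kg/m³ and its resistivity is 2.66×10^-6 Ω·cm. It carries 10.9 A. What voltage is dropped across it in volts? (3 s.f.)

0.687 V

ρ = 2.66×10^-6 Ω·cm = 2.66×10^-8 Ω·m
A = π(d/2)² = π(1.6350e-03 m)² = 8.3982e-06 m²
L = m/(density·A) = 0.448/(2680×8.3982e-06) = 19.9 m
R = ρL/A = (2.66×10^-8)(19.9)/(8.3982e-06) = 0.06305 Ω
V = IR = 10.9 × 0.06305 = 0.687 V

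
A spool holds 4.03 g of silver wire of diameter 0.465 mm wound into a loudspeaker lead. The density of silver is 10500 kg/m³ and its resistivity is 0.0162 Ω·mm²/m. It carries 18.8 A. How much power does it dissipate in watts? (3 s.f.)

ρ = 0.0162 Ω·mm²/m = 1.62×10^-8 Ω·m
A = π(d/2)² = π(2.3250e-04 m)² = 1.6982e-07 m²
L = m/(density·A) = 0.00403/(10500×1.6982e-07) = 2.26 m
R = ρL/A = (1.62×10^-8)(2.26)/(1.6982e-07) = 0.2156 Ω
P = I²R = (18.8)² × 0.2156 = 76.2 W

76.2 W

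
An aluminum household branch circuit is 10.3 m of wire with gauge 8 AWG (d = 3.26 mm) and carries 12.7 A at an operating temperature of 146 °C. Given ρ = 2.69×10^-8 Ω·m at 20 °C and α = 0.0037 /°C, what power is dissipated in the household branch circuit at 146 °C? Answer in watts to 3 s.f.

7.85 W

A = π(3.26/2 mm)² = π(1.6300e-03 m)² = 8.347e-06 m²
R₍20₎ = ρL/A = (2.69×10^-8)(10.3)/(8.347e-06) = 0.03319 Ω
R₍146₎ = R₍20₎(1 + αΔT) = 0.03319 × (1 + 0.0037×126) = 0.04867 Ω
P = I²R = (12.7)² × 0.04867 = 7.85 W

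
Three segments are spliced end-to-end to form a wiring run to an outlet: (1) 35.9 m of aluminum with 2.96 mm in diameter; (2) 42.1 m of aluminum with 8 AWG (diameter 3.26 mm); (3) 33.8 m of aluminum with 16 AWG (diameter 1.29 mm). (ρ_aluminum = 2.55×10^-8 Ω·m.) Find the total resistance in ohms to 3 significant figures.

0.921 Ω

Seg 1: A = π(d/2)² = π(1.4800e-03 m)² = 6.881e-06 m²
R_1 = (2.55×10^-8)(35.9)/(6.881e-06) = 0.133 Ω
Seg 2: A = π(3.26/2 mm)² = π(1.6300e-03 m)² = 8.347e-06 m²
R_2 = (2.55×10^-8)(42.1)/(8.347e-06) = 0.1286 Ω
Seg 3: A = π(1.29/2 mm)² = π(6.4500e-04 m)² = 1.307e-06 m²
R_3 = (2.55×10^-8)(33.8)/(1.307e-06) = 0.6595 Ω
R_total = R_1 + R_2 + R_3 = 0.921 Ω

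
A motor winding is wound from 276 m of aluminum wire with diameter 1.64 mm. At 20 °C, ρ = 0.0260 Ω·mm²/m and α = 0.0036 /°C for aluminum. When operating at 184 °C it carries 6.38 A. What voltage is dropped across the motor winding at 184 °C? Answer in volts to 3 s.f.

34.5 V

ρ = 0.0260 Ω·mm²/m = 2.60×10^-8 Ω·m
A = π(d/2)² = π(8.2000e-04 m)² = 2.112e-06 m²
R₍20₎ = ρL/A = (2.60×10^-8)(276)/(2.112e-06) = 3.397 Ω
R₍184₎ = R₍20₎(1 + αΔT) = 3.397 × (1 + 0.0036×164) = 5.403 Ω
V = IR = 6.38 × 5.403 = 34.5 V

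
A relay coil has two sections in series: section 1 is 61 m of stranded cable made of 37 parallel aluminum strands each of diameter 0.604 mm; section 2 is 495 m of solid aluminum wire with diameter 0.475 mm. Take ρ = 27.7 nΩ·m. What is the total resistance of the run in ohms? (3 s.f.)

77.5 Ω

ρ = 27.7 nΩ·m = 2.77×10^-8 Ω·m
Section 1: A_strand = π(3.0200e-04)² = 2.865e-07 m²; R₁ = ρL/(N·A_s) = (2.77×10^-8)(61)/(37×2.865e-07) = 0.1594 Ω
Section 2: A = π(d/2)² = π(2.3750e-04 m)² = 1.772e-07 m²
R₂ = (2.77×10^-8)(495)/(1.772e-07) = 77.38 Ω
R = R₁ + R₂ = 77.5 Ω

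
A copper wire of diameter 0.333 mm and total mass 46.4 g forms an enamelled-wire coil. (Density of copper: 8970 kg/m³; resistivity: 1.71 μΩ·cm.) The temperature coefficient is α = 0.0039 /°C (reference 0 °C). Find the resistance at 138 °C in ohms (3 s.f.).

ρ = 1.71 μΩ·cm = 1.71×10^-8 Ω·m
A = π(d/2)² = π(1.6650e-04 m)² = 8.7092e-08 m²
L = m/(density·A) = 0.0464/(8970×8.7092e-08) = 59.39 m
R = ρL/A = (1.71×10^-8)(59.39)/(8.7092e-08) = 11.66 Ω
R(138 °C) = 11.66 × (1 + 0.0039×138) = 17.9 Ω

17.9 Ω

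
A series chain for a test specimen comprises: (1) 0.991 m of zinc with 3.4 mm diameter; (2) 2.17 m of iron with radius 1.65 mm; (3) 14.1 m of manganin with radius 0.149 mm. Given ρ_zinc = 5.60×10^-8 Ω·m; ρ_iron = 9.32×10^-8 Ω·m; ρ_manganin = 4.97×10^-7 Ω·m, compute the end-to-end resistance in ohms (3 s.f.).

101 Ω

Seg 1: A = π(d/2)² = π(1.7000e-03 m)² = 9.079e-06 m²
R_1 = (5.60×10^-8)(0.991)/(9.079e-06) = 0.006112 Ω
Seg 2: A = πr² = π(1.6500e-03 m)² = 8.553e-06 m²
R_2 = (9.32×10^-8)(2.17)/(8.553e-06) = 0.02365 Ω
Seg 3: A = πr² = π(1.4900e-04 m)² = 6.975e-08 m²
R_3 = (4.97×10^-7)(14.1)/(6.975e-08) = 100.5 Ω
R_total = R_1 + R_2 + R_3 = 101 Ω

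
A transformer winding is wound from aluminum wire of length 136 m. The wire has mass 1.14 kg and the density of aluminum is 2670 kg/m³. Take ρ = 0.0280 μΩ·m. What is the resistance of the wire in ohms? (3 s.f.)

ρ = 0.0280 μΩ·m = 2.80×10^-8 Ω·m
A = m/(density·L) = 1.14/(2670×136) = 3.1395e-06 m²
R = ρL/A = (2.80×10^-8)(136)/(3.1395e-06) = 1.21 Ω

1.21 Ω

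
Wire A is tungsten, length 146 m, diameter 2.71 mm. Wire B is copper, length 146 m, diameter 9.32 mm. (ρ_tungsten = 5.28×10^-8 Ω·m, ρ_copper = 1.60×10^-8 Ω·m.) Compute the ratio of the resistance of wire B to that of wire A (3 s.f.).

0.0256

R ∝ ρL/d², so R_B/R_A = (ρ_B/ρ_A) × (d_A/d_B)²
= (1.60×10^-8/5.28×10^-8) × (2.71/9.32)² = 0.0256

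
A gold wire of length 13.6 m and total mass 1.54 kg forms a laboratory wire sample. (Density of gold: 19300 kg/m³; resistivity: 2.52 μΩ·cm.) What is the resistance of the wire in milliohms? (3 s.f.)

58.4 mΩ

ρ = 2.52 μΩ·cm = 2.52×10^-8 Ω·m
A = m/(density·L) = 1.54/(19300×13.6) = 5.8671e-06 m²
R = ρL/A = (2.52×10^-8)(13.6)/(5.8671e-06) = 58.4 mΩ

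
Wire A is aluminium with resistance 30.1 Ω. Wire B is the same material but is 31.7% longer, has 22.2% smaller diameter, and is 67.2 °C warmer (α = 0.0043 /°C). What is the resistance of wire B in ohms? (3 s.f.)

84.4 Ω

R ∝ ρL/d² with ρ ∝ (1+αΔT), so R_B/R_A = (1 + 31.7/100) × (1 − 22.2/100)⁻² × (1 + 0.0043×67.2)
= 1.317 × 1.652 × 1.289 = 2.805
R_B = 2.805 × 30.1 = 84.4 Ω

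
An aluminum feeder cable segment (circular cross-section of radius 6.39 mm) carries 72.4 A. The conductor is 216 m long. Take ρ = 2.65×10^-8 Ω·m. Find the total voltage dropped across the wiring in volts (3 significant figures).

A = πr² = π(6.3900e-03 m)² = 1.283e-04 m²
R = ρL/A = (2.65×10^-8)(216)/(1.283e-04) = 0.04462 Ω
V = IR = 72.4 × 0.04462 = 3.23 V

3.23 V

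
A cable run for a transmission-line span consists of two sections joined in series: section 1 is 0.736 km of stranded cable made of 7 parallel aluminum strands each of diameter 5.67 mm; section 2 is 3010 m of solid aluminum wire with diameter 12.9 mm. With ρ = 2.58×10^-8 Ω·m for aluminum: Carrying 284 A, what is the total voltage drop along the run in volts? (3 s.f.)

Section 1: A_strand = π(2.8350e-03)² = 2.525e-05 m²; R₁ = ρL/(N·A_s) = (2.58×10^-8)(736)/(7×2.525e-05) = 0.1074 Ω
Section 2: A = π(d/2)² = π(6.4500e-03 m)² = 1.307e-04 m²
R₂ = (2.58×10^-8)(3010)/(1.307e-04) = 0.5942 Ω
R = R₁ + R₂ = 0.7016 Ω
V = IR = 284 × 0.7016 = 199 V

199 V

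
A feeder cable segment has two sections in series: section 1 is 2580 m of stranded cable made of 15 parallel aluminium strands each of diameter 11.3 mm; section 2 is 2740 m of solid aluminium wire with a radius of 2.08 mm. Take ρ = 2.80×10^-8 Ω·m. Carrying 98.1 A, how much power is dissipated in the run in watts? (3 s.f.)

54800 W

Section 1: A_strand = π(5.6500e-03)² = 1.003e-04 m²; R₁ = ρL/(N·A_s) = (2.80×10^-8)(2580)/(15×1.003e-04) = 0.04802 Ω
Section 2: A = πr² = π(2.0800e-03 m)² = 1.359e-05 m²
R₂ = (2.80×10^-8)(2740)/(1.359e-05) = 5.645 Ω
R = R₁ + R₂ = 5.693 Ω
P = I²R = (98.1)² × 5.693 = 54800 W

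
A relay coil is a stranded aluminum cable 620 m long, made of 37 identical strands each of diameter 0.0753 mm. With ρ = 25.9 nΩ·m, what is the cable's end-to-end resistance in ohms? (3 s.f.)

97.5 Ω

ρ = 25.9 nΩ·m = 2.59×10^-8 Ω·m
A_strand = π(3.7650e-05 m)² = 4.453e-09 m²
R_strand = ρL/A = (2.59×10^-8)(620)/(4.453e-09) = 3606 Ω
R_total = R_strand/N = 3606/37 = 97.5 Ω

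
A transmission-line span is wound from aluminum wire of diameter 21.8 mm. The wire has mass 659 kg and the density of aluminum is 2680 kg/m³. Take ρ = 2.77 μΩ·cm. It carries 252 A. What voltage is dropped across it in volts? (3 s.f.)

12.3 V

ρ = 2.77 μΩ·cm = 2.77×10^-8 Ω·m
A = π(d/2)² = π(1.0900e-02 m)² = 3.7325e-04 m²
L = m/(density·A) = 659/(2680×3.7325e-04) = 658.8 m
R = ρL/A = (2.77×10^-8)(658.8)/(3.7325e-04) = 0.04889 Ω
V = IR = 252 × 0.04889 = 12.3 V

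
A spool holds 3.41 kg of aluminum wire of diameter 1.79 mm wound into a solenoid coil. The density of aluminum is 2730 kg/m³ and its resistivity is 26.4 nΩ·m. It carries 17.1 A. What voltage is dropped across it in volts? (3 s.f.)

89.0 V

ρ = 26.4 nΩ·m = 2.64×10^-8 Ω·m
A = π(d/2)² = π(8.9500e-04 m)² = 2.5165e-06 m²
L = m/(density·A) = 3.41/(2730×2.5165e-06) = 496.4 m
R = ρL/A = (2.64×10^-8)(496.4)/(2.5165e-06) = 5.207 Ω
V = IR = 17.1 × 5.207 = 89.0 V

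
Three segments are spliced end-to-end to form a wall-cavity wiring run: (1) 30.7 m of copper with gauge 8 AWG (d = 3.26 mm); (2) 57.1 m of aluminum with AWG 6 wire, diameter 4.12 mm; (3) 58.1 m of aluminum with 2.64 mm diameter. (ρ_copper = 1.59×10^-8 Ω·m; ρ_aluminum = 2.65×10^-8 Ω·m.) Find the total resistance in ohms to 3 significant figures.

Seg 1: A = π(3.26/2 mm)² = π(1.6300e-03 m)² = 8.347e-06 m²
R_1 = (1.59×10^-8)(30.7)/(8.347e-06) = 0.05848 Ω
Seg 2: A = π(4.12/2 mm)² = π(2.0600e-03 m)² = 1.333e-05 m²
R_2 = (2.65×10^-8)(57.1)/(1.333e-05) = 0.1135 Ω
Seg 3: A = π(d/2)² = π(1.3200e-03 m)² = 5.474e-06 m²
R_3 = (2.65×10^-8)(58.1)/(5.474e-06) = 0.2813 Ω
R_total = R_1 + R_2 + R_3 = 0.453 Ω

0.453 Ω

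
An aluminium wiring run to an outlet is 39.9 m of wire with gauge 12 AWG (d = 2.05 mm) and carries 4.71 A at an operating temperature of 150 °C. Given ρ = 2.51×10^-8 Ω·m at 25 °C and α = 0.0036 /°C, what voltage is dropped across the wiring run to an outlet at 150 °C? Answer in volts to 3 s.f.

2.07 V

A = π(2.05/2 mm)² = π(1.0250e-03 m)² = 3.301e-06 m²
R₍25₎ = ρL/A = (2.51×10^-8)(39.9)/(3.301e-06) = 0.3034 Ω
R₍150₎ = R₍25₎(1 + αΔT) = 0.3034 × (1 + 0.0036×125) = 0.44 Ω
V = IR = 4.71 × 0.44 = 2.07 V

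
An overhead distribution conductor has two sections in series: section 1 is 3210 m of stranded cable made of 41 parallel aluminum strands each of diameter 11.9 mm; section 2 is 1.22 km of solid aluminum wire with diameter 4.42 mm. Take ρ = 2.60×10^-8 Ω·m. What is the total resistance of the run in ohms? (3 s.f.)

2.09 Ω

Section 1: A_strand = π(5.9500e-03)² = 1.112e-04 m²; R₁ = ρL/(N·A_s) = (2.60×10^-8)(3210)/(41×1.112e-04) = 0.0183 Ω
Section 2: A = π(d/2)² = π(2.2100e-03 m)² = 1.534e-05 m²
R₂ = (2.60×10^-8)(1220)/(1.534e-05) = 2.067 Ω
R = R₁ + R₂ = 2.09 Ω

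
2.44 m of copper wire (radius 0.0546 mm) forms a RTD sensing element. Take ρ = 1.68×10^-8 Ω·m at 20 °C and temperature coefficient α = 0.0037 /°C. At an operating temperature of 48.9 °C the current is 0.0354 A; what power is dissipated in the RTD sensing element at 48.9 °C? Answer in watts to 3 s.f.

0.00607 W

A = πr² = π(5.4600e-05 m)² = 9.366e-09 m²
R₍20₎ = ρL/A = (1.68×10^-8)(2.44)/(9.366e-09) = 4.377 Ω
R₍48.9₎ = R₍20₎(1 + αΔT) = 4.377 × (1 + 0.0037×28.9) = 4.845 Ω
P = I²R = (0.0354)² × 4.845 = 0.00607 W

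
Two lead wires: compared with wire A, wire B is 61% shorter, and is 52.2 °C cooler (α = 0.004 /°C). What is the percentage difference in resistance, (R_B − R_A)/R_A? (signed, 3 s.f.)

R ∝ ρL/d² with ρ ∝ (1+αΔT), so R_B/R_A = (1 − 61/100) × (1 − 0.004×52.2)
= 0.39 × 0.7912 = 0.3086
(R_B − R_A)/R_A = 0.3086 − 1 = -69.1%

-69.1%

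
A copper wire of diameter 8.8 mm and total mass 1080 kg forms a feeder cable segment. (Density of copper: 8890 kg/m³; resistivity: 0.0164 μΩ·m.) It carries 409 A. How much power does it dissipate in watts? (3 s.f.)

ρ = 0.0164 μΩ·m = 1.64×10^-8 Ω·m
A = π(d/2)² = π(4.4000e-03 m)² = 6.0821e-05 m²
L = m/(density·A) = 1080/(8890×6.0821e-05) = 1997 m
R = ρL/A = (1.64×10^-8)(1997)/(6.0821e-05) = 0.5386 Ω
P = I²R = (409)² × 0.5386 = 90100 W

90100 W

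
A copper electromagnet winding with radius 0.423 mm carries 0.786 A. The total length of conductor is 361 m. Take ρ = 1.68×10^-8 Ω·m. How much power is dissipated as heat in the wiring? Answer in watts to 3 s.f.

6.67 W

A = πr² = π(4.2300e-04 m)² = 5.621e-07 m²
R = ρL/A = (1.68×10^-8)(361)/(5.621e-07) = 10.79 Ω
P = I²R = (0.786)² × 10.79 = 6.67 W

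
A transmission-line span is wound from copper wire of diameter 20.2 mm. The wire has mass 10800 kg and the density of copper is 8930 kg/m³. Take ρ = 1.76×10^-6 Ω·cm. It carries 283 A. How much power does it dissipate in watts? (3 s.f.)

16600 W

ρ = 1.76×10^-6 Ω·cm = 1.76×10^-8 Ω·m
A = π(d/2)² = π(1.0100e-02 m)² = 3.2047e-04 m²
L = m/(density·A) = 10800/(8930×3.2047e-04) = 3774 m
R = ρL/A = (1.76×10^-8)(3774)/(3.2047e-04) = 0.2073 Ω
P = I²R = (283)² × 0.2073 = 16600 W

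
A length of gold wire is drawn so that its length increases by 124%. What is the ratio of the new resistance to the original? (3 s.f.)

k = 1 + 124/100 = 2.24; volume constant ⇒ A' = A/k, so R' = k²R.
Factor = 5.02

5.02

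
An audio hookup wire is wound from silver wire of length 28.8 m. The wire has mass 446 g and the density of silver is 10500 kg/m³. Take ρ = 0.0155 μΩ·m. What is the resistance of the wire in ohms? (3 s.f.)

0.303 Ω

ρ = 0.0155 μΩ·m = 1.55×10^-8 Ω·m
A = m/(density·L) = 0.446/(10500×28.8) = 1.4749e-06 m²
R = ρL/A = (1.55×10^-8)(28.8)/(1.4749e-06) = 0.303 Ω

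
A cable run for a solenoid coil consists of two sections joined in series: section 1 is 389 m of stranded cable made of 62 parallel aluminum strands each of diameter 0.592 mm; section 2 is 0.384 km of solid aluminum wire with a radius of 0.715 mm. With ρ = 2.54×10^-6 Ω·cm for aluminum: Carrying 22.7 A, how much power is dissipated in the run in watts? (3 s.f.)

ρ = 2.54×10^-6 Ω·cm = 2.54×10^-8 Ω·m
Section 1: A_strand = π(2.9600e-04)² = 2.753e-07 m²; R₁ = ρL/(N·A_s) = (2.54×10^-8)(389)/(62×2.753e-07) = 0.579 Ω
Section 2: A = πr² = π(7.1500e-04 m)² = 1.606e-06 m²
R₂ = (2.54×10^-8)(384)/(1.606e-06) = 6.073 Ω
R = R₁ + R₂ = 6.652 Ω
P = I²R = (22.7)² × 6.652 = 3430 W

3430 W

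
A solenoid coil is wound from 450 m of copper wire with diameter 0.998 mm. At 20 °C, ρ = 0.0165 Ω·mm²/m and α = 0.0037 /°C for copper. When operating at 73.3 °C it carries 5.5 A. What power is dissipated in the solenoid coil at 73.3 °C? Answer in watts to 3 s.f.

ρ = 0.0165 Ω·mm²/m = 1.65×10^-8 Ω·m
A = π(d/2)² = π(4.9900e-04 m)² = 7.823e-07 m²
R₍20₎ = ρL/A = (1.65×10^-8)(450)/(7.823e-07) = 9.492 Ω
R₍73.3₎ = R₍20₎(1 + αΔT) = 9.492 × (1 + 0.0037×53.3) = 11.36 Ω
P = I²R = (5.5)² × 11.36 = 344 W

344 W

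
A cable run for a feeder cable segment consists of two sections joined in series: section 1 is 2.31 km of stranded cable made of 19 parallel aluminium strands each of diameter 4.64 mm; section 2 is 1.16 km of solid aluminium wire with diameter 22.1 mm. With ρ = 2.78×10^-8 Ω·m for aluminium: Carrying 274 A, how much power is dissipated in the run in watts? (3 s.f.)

Section 1: A_strand = π(2.3200e-03)² = 1.691e-05 m²; R₁ = ρL/(N·A_s) = (2.78×10^-8)(2310)/(19×1.691e-05) = 0.1999 Ω
Section 2: A = π(d/2)² = π(1.1050e-02 m)² = 3.836e-04 m²
R₂ = (2.78×10^-8)(1160)/(3.836e-04) = 0.08407 Ω
R = R₁ + R₂ = 0.284 Ω
P = I²R = (274)² × 0.284 = 21300 W

21300 W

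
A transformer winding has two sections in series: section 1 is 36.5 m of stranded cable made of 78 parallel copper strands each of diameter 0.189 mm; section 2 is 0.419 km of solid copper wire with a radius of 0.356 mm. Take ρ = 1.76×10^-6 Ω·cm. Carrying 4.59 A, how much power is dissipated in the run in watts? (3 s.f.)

396 W

ρ = 1.76×10^-6 Ω·cm = 1.76×10^-8 Ω·m
Section 1: A_strand = π(9.4500e-05)² = 2.806e-08 m²; R₁ = ρL/(N·A_s) = (1.76×10^-8)(36.5)/(78×2.806e-08) = 0.2936 Ω
Section 2: A = πr² = π(3.5600e-04 m)² = 3.982e-07 m²
R₂ = (1.76×10^-8)(419)/(3.982e-07) = 18.52 Ω
R = R₁ + R₂ = 18.82 Ω
P = I²R = (4.59)² × 18.82 = 396 W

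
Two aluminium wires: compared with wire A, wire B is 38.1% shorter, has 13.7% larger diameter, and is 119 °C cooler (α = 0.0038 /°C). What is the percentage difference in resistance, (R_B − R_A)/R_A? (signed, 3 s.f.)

-73.8%

R ∝ ρL/d² with ρ ∝ (1+αΔT), so R_B/R_A = (1 − 38.1/100) × (1 + 13.7/100)⁻² × (1 − 0.0038×119)
= 0.619 × 0.7735 × 0.5478 = 0.2623
(R_B − R_A)/R_A = 0.2623 − 1 = -73.8%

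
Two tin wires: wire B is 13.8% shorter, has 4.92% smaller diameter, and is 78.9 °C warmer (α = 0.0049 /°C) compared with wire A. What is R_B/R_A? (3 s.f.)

1.32

R ∝ ρL/d² with ρ ∝ (1+αΔT), so R_B/R_A = (1 − 13.8/100) × (1 − 4.92/100)⁻² × (1 + 0.0049×78.9)
= 0.862 × 1.106 × 1.387 = 1.32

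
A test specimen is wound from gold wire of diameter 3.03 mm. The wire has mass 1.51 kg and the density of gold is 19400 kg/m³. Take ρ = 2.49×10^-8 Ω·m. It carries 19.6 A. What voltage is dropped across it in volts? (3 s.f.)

0.731 V

A = π(d/2)² = π(1.5150e-03 m)² = 7.2107e-06 m²
L = m/(density·A) = 1.51/(19400×7.2107e-06) = 10.79 m
R = ρL/A = (2.49×10^-8)(10.79)/(7.2107e-06) = 0.03728 Ω
V = IR = 19.6 × 0.03728 = 0.731 V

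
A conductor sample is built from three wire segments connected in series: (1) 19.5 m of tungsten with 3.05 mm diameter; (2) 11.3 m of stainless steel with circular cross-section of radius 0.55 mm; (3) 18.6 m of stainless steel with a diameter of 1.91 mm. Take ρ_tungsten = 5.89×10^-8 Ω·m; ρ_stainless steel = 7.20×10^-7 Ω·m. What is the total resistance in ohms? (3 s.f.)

Seg 1: A = π(d/2)² = π(1.5250e-03 m)² = 7.306e-06 m²
R_1 = (5.89×10^-8)(19.5)/(7.306e-06) = 0.1572 Ω
Seg 2: A = πr² = π(5.5000e-04 m)² = 9.503e-07 m²
R_2 = (7.20×10^-7)(11.3)/(9.503e-07) = 8.561 Ω
Seg 3: A = π(d/2)² = π(9.5500e-04 m)² = 2.865e-06 m²
R_3 = (7.20×10^-7)(18.6)/(2.865e-06) = 4.674 Ω
R_total = R_1 + R_2 + R_3 = 13.4 Ω

13.4 Ω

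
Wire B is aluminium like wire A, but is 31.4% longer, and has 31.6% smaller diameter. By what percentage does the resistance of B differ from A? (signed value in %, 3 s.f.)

181%

R ∝ L/d², so R_B/R_A = (1 + 31.4/100) × (1 − 31.6/100)⁻²
= 1.314 × 2.137 = 2.809
(R_B − R_A)/R_A = 2.809 − 1 = 181%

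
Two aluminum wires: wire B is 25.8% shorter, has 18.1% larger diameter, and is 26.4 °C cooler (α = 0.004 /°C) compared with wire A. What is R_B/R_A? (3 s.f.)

0.476

R ∝ ρL/d² with ρ ∝ (1+αΔT), so R_B/R_A = (1 − 25.8/100) × (1 + 18.1/100)⁻² × (1 − 0.004×26.4)
= 0.742 × 0.717 × 0.8944 = 0.476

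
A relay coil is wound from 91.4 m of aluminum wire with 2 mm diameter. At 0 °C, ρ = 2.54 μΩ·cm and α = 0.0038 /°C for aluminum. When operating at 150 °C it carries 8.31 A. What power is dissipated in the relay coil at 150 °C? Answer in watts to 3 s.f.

ρ = 2.54 μΩ·cm = 2.54×10^-8 Ω·m
A = π(d/2)² = π(1.0000e-03 m)² = 3.142e-06 m²
R₍0₎ = ρL/A = (2.54×10^-8)(91.4)/(3.142e-06) = 0.739 Ω
R₍150₎ = R₍0₎(1 + αΔT) = 0.739 × (1 + 0.0038×150) = 1.16 Ω
P = I²R = (8.31)² × 1.16 = 80.1 W

80.1 W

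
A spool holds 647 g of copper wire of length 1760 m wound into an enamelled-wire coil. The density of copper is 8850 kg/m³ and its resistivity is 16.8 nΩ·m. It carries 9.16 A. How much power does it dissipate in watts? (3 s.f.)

59700 W

ρ = 16.8 nΩ·m = 1.68×10^-8 Ω·m
A = m/(density·L) = 0.647/(8850×1760) = 4.1538e-08 m²
R = ρL/A = (1.68×10^-8)(1760)/(4.1538e-08) = 711.8 Ω
P = I²R = (9.16)² × 711.8 = 59700 W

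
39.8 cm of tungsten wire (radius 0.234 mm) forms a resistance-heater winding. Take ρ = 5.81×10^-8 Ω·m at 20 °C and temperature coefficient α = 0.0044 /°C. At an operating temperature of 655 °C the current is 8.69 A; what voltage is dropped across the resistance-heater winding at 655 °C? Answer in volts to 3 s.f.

A = πr² = π(2.3400e-04 m)² = 1.720e-07 m²
R₍20₎ = ρL/A = (5.81×10^-8)(0.398)/(1.720e-07) = 0.1344 Ω
R₍655₎ = R₍20₎(1 + αΔT) = 0.1344 × (1 + 0.0044×635) = 0.51 Ω
V = IR = 8.69 × 0.51 = 4.43 V

4.43 V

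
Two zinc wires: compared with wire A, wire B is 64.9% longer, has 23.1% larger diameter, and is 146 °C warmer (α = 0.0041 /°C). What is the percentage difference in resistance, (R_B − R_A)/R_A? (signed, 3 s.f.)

R ∝ ρL/d² with ρ ∝ (1+αΔT), so R_B/R_A = (1 + 64.9/100) × (1 + 23.1/100)⁻² × (1 + 0.0041×146)
= 1.649 × 0.6599 × 1.599 = 1.74
(R_B − R_A)/R_A = 1.74 − 1 = 74.0%

74.0%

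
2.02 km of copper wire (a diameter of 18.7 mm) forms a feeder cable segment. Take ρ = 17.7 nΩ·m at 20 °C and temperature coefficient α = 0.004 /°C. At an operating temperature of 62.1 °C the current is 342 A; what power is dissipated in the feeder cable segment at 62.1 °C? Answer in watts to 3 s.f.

17800 W

ρ = 17.7 nΩ·m = 1.77×10^-8 Ω·m
A = π(d/2)² = π(9.3500e-03 m)² = 2.746e-04 m²
R₍20₎ = ρL/A = (1.77×10^-8)(2020)/(2.746e-04) = 0.1302 Ω
R₍62.1₎ = R₍20₎(1 + αΔT) = 0.1302 × (1 + 0.004×42.1) = 0.1521 Ω
P = I²R = (342)² × 0.1521 = 17800 W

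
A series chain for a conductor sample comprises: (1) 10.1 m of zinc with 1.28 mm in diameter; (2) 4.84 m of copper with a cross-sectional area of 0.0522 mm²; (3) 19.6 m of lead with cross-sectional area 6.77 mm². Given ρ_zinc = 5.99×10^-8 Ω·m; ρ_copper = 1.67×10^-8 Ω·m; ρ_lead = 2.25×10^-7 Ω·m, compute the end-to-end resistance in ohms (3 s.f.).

2.67 Ω

Seg 1: A = π(d/2)² = π(6.4000e-04 m)² = 1.287e-06 m²
R_1 = (5.99×10^-8)(10.1)/(1.287e-06) = 0.4702 Ω
Seg 2: A = 0.0522 mm² = 5.220e-08 m²
R_2 = (1.67×10^-8)(4.84)/(5.220e-08) = 1.548 Ω
Seg 3: A = 6.77 mm² = 6.770e-06 m²
R_3 = (2.25×10^-7)(19.6)/(6.770e-06) = 0.6514 Ω
R_total = R_1 + R_2 + R_3 = 2.67 Ω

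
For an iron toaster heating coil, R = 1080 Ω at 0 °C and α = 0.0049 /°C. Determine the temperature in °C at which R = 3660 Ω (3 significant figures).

R = R₀(1 + α(T − T₀)) ⇒ T = T₀ + (R/R₀ − 1)/α
T = 0 + (3660/1080 − 1)/0.0049 = 0 + (2.389)/0.0049 = 488 °C

488 °C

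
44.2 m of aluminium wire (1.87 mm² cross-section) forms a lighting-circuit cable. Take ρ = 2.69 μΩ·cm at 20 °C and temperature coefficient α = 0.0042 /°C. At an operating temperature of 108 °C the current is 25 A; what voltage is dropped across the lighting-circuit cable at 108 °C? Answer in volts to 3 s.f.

21.8 V

ρ = 2.69 μΩ·cm = 2.69×10^-8 Ω·m
A = 1.87 mm² = 1.870e-06 m²
R₍20₎ = ρL/A = (2.69×10^-8)(44.2)/(1.870e-06) = 0.6358 Ω
R₍108₎ = R₍20₎(1 + αΔT) = 0.6358 × (1 + 0.0042×88) = 0.8708 Ω
V = IR = 25 × 0.8708 = 21.8 V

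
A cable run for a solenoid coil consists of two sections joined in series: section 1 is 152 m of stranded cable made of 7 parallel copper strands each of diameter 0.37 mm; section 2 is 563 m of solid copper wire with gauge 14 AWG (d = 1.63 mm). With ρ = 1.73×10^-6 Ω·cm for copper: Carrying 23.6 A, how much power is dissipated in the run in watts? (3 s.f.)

4550 W

ρ = 1.73×10^-6 Ω·cm = 1.73×10^-8 Ω·m
Section 1: A_strand = π(1.8500e-04)² = 1.075e-07 m²; R₁ = ρL/(N·A_s) = (1.73×10^-8)(152)/(7×1.075e-07) = 3.494 Ω
Section 2: A = π(1.63/2 mm)² = π(8.1500e-04 m)² = 2.087e-06 m²
R₂ = (1.73×10^-8)(563)/(2.087e-06) = 4.668 Ω
R = R₁ + R₂ = 8.161 Ω
P = I²R = (23.6)² × 8.161 = 4550 W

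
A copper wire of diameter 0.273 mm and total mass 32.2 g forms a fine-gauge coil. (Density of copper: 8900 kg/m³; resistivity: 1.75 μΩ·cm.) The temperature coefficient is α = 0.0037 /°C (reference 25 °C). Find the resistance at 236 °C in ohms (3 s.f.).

ρ = 1.75 μΩ·cm = 1.75×10^-8 Ω·m
A = π(d/2)² = π(1.3650e-04 m)² = 5.8535e-08 m²
L = m/(density·A) = 0.0322/(8900×5.8535e-08) = 61.81 m
R = ρL/A = (1.75×10^-8)(61.81)/(5.8535e-08) = 18.48 Ω
R(236 °C) = 18.48 × (1 + 0.0037×211) = 32.9 Ω

32.9 Ω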